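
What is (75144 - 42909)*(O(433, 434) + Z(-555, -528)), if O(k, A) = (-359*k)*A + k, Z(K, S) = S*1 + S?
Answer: -2174722057935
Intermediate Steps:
Z(K, S) = 2*S (Z(K, S) = S + S = 2*S)
O(k, A) = k - 359*A*k (O(k, A) = -359*A*k + k = k - 359*A*k)
(75144 - 42909)*(O(433, 434) + Z(-555, -528)) = (75144 - 42909)*(433*(1 - 359*434) + 2*(-528)) = 32235*(433*(1 - 155806) - 1056) = 32235*(433*(-155805) - 1056) = 32235*(-67463565 - 1056) = 32235*(-67464621) = -2174722057935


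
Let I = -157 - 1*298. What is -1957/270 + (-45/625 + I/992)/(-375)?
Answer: -3032757773/418500000 ≈ -7.2467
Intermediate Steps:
I = -455 (I = -157 - 298 = -455)
-1957/270 + (-45/625 + I/992)/(-375) = -1957/270 + (-45/625 - 455/992)/(-375) = -1957*1/270 + (-45*1/625 - 455*1/992)*(-1/375) = -1957/270 + (-9/125 - 455/992)*(-1/375) = -1957/270 - 65803/124000*(-1/375) = -1957/270 + 65803/46500000 = -3032757773/418500000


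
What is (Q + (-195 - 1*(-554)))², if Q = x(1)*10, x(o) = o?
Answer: 136161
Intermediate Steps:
Q = 10 (Q = 1*10 = 10)
(Q + (-195 - 1*(-554)))² = (10 + (-195 - 1*(-554)))² = (10 + (-195 + 554))² = (10 + 359)² = 369² = 136161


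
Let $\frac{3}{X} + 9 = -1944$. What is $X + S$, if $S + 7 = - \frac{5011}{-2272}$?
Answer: $- \frac{7093615}{1479072} \approx -4.796$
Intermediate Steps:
$S = - \frac{10893}{2272}$ ($S = -7 - \frac{5011}{-2272} = -7 - - \frac{5011}{2272} = -7 + \frac{5011}{2272} = - \frac{10893}{2272} \approx -4.7945$)
$X = - \frac{1}{651}$ ($X = \frac{3}{-9 - 1944} = \frac{3}{-1953} = 3 \left(- \frac{1}{1953}\right) = - \frac{1}{651} \approx -0.0015361$)
$X + S = - \frac{1}{651} - \frac{10893}{2272} = - \frac{7093615}{1479072}$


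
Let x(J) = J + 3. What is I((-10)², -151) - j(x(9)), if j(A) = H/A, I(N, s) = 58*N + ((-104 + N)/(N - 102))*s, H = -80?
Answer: 16514/3 ≈ 5504.7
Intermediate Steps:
I(N, s) = 58*N + s*(-104 + N)/(-102 + N) (I(N, s) = 58*N + ((-104 + N)/(-102 + N))*s = 58*N + s*(-104 + N)/(-102 + N))
x(J) = 3 + J
j(A) = -80/A
I((-10)², -151) - j(x(9)) = (-5916*(-10)² - 104*(-151) + 58*((-10)²)² + (-10)²*(-151))/(-102 + (-10)²) - (-80)/(3 + 9) = (-5916*100 + 15704 + 58*100² + 100*(-151))/(-102 + 100) - (-80)/12 = (-591600 + 15704 + 58*10000 - 15100)/(-2) - (-80)/12 = -(-591600 + 15704 + 580000 - 15100)/2 - 1*(-20/3) = -½*(-10996) + 20/3 = 5498 + 20/3 = 16514/3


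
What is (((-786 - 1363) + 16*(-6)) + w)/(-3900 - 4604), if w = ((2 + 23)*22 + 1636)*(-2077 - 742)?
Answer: 6164579/8504 ≈ 724.90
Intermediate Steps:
w = -6162334 (w = (25*22 + 1636)*(-2819) = (550 + 1636)*(-2819) = 2186*(-2819) = -6162334)
(((-786 - 1363) + 16*(-6)) + w)/(-3900 - 4604) = (((-786 - 1363) + 16*(-6)) - 6162334)/(-3900 - 4604) = ((-2149 - 96) - 6162334)/(-8504) = (-2245 - 6162334)*(-1/8504) = -6164579*(-1/8504) = 6164579/8504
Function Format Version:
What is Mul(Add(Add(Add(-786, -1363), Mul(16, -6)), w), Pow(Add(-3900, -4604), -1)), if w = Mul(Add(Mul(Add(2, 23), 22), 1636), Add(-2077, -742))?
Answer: Rational(6164579, 8504) ≈ 724.90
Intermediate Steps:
w = -6162334 (w = Mul(Add(Mul(25, 22), 1636), -2819) = Mul(Add(550, 1636), -2819) = Mul(2186, -2819) = -6162334)
Mul(Add(Add(Add(-786, -1363), Mul(16, -6)), w), Pow(Add(-3900, -4604), -1)) = Mul(Add(Add(Add(-786, -1363), Mul(16, -6)), -6162334), Pow(Add(-3900, -4604), -1)) = Mul(Add(Add(-2149, -96), -6162334), Pow(-8504, -1)) = Mul(Add(-2245, -6162334), Rational(-1, 8504)) = Mul(-6164579, Rational(-1, 8504)) = Rational(6164579, 8504)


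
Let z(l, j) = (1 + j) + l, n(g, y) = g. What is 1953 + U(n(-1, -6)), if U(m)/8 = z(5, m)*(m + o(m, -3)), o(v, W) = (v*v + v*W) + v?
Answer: 2033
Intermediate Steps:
o(v, W) = v + v**2 + W*v (o(v, W) = (v**2 + W*v) + v = v + v**2 + W*v)
z(l, j) = 1 + j + l
U(m) = 8*(6 + m)*(m + m*(-2 + m)) (U(m) = 8*((1 + m + 5)*(m + m*(1 - 3 + m))) = 8*((6 + m)*(m + m*(-2 + m))) = 8*(6 + m)*(m + m*(-2 + m)))
1953 + U(n(-1, -6)) = 1953 + 8*(-1)*(-1 - 1)*(6 - 1) = 1953 + 8*(-1)*(-2)*5 = 1953 + 80 = 2033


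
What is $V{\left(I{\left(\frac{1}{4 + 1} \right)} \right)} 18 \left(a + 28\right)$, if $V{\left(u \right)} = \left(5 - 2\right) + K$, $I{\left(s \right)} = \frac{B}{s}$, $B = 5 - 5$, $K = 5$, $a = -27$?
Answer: $144$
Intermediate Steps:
$B = 0$
$I{\left(s \right)} = 0$ ($I{\left(s \right)} = \frac{0}{s} = 0$)
$V{\left(u \right)} = 8$ ($V{\left(u \right)} = \left(5 - 2\right) + 5 = 3 + 5 = 8$)
$V{\left(I{\left(\frac{1}{4 + 1} \right)} \right)} 18 \left(a + 28\right) = 8 \cdot 18 \left(-27 + 28\right) = 144 \cdot 1 = 144$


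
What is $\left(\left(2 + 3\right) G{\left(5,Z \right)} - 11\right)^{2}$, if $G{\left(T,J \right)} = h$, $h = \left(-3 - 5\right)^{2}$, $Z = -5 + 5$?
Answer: $95481$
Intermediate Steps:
$Z = 0$
$h = 64$ ($h = \left(-8\right)^{2} = 64$)
$G{\left(T,J \right)} = 64$
$\left(\left(2 + 3\right) G{\left(5,Z \right)} - 11\right)^{2} = \left(\left(2 + 3\right) 64 - 11\right)^{2} = \left(5 \cdot 64 - 11\right)^{2} = \left(320 - 11\right)^{2} = 309^{2} = 95481$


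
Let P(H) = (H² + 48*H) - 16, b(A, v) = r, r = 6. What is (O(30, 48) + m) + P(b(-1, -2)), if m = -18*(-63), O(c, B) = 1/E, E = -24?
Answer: 34607/24 ≈ 1442.0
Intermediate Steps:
b(A, v) = 6
O(c, B) = -1/24 (O(c, B) = 1/(-24) = -1/24)
P(H) = -16 + H² + 48*H
m = 1134
(O(30, 48) + m) + P(b(-1, -2)) = (-1/24 + 1134) + (-16 + 6² + 48*6) = 27215/24 + (-16 + 36 + 288) = 27215/24 + 308 = 34607/24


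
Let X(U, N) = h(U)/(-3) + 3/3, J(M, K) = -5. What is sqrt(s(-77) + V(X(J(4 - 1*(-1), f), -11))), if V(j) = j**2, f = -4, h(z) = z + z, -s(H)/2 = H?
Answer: sqrt(1555)/3 ≈ 13.145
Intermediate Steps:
s(H) = -2*H
h(z) = 2*z
X(U, N) = 1 - 2*U/3 (X(U, N) = (2*U)/(-3) + 3/3 = (2*U)*(-1/3) + 3*(1/3) = -2*U/3 + 1 = 1 - 2*U/3)
sqrt(s(-77) + V(X(J(4 - 1*(-1), f), -11))) = sqrt(-2*(-77) + (1 - 2/3*(-5))**2) = sqrt(154 + (1 + 10/3)**2) = sqrt(154 + (13/3)**2) = sqrt(154 + 169/9) = sqrt(1555/9) = sqrt(1555)/3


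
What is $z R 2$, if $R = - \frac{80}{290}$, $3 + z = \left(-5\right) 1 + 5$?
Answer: $\frac{48}{29} \approx 1.6552$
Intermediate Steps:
$z = -3$ ($z = -3 + \left(\left(-5\right) 1 + 5\right) = -3 + \left(-5 + 5\right) = -3 + 0 = -3$)
$R = - \frac{8}{29}$ ($R = \left(-80\right) \frac{1}{290} = - \frac{8}{29} \approx -0.27586$)
$z R 2 = \left(-3\right) \left(- \frac{8}{29}\right) 2 = \frac{24}{29} \cdot 2 = \frac{48}{29}$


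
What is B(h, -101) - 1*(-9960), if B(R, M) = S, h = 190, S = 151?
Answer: 10111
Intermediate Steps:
B(R, M) = 151
B(h, -101) - 1*(-9960) = 151 - 1*(-9960) = 151 + 9960 = 10111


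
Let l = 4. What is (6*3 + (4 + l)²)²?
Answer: 6724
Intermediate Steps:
(6*3 + (4 + l)²)² = (6*3 + (4 + 4)²)² = (18 + 8²)² = (18 + 64)² = 82² = 6724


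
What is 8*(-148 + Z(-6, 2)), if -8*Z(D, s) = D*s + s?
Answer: -1174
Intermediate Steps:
Z(D, s) = -s/8 - D*s/8 (Z(D, s) = -(D*s + s)/8 = -(s + D*s)/8 = -s/8 - D*s/8)
8*(-148 + Z(-6, 2)) = 8*(-148 - ⅛*2*(1 - 6)) = 8*(-148 - ⅛*2*(-5)) = 8*(-148 + 5/4) = 8*(-587/4) = -1174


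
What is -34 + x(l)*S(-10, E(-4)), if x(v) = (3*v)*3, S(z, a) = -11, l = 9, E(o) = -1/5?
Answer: -925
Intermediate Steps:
E(o) = -⅕ (E(o) = -1*⅕ = -⅕)
x(v) = 9*v
-34 + x(l)*S(-10, E(-4)) = -34 + (9*9)*(-11) = -34 + 81*(-11) = -34 - 891 = -925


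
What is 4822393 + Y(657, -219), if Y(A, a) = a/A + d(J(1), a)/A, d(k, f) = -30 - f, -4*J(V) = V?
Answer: 1056104057/219 ≈ 4.8224e+6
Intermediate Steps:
J(V) = -V/4
Y(A, a) = a/A + (-30 - a)/A
4822393 + Y(657, -219) = 4822393 - 30/657 = 4822393 - 30*1/657 = 4822393 - 10/219 = 1056104057/219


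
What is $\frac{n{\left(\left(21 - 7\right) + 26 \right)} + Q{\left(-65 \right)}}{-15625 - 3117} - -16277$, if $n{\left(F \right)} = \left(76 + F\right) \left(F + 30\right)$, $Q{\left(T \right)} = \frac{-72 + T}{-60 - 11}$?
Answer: $\frac{21658934257}{1330682} \approx 16277.0$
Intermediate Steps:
$Q{\left(T \right)} = \frac{72}{71} - \frac{T}{71}$ ($Q{\left(T \right)} = \frac{-72 + T}{-71} = \left(-72 + T\right) \left(- \frac{1}{71}\right) = \frac{72}{71} - \frac{T}{71}$)
$n{\left(F \right)} = \left(30 + F\right) \left(76 + F\right)$ ($n{\left(F \right)} = \left(76 + F\right) \left(30 + F\right) = \left(30 + F\right) \left(76 + F\right)$)
$\frac{n{\left(\left(21 - 7\right) + 26 \right)} + Q{\left(-65 \right)}}{-15625 - 3117} - -16277 = \frac{\left(2280 + \left(\left(21 - 7\right) + 26\right)^{2} + 106 \left(\left(21 - 7\right) + 26\right)\right) + \left(\frac{72}{71} - - \frac{65}{71}\right)}{-15625 - 3117} - -16277 = \frac{\left(2280 + \left(14 + 26\right)^{2} + 106 \left(14 + 26\right)\right) + \left(\frac{72}{71} + \frac{65}{71}\right)}{-18742} + 16277 = \left(\left(2280 + 40^{2} + 106 \cdot 40\right) + \frac{137}{71}\right) \left(- \frac{1}{18742}\right) + 16277 = \left(\left(2280 + 1600 + 4240\right) + \frac{137}{71}\right) \left(- \frac{1}{18742}\right) + 16277 = \left(8120 + \frac{137}{71}\right) \left(- \frac{1}{18742}\right) + 16277 = \frac{576657}{71} \left(- \frac{1}{18742}\right) + 16277 = - \frac{576657}{1330682} + 16277 = \frac{21658934257}{1330682}$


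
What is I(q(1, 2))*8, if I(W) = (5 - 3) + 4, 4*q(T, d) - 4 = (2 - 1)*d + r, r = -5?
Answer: 48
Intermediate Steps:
q(T, d) = -¼ + d/4 (q(T, d) = 1 + ((2 - 1)*d - 5)/4 = 1 + (1*d - 5)/4 = 1 + (d - 5)/4 = 1 + (-5 + d)/4 = 1 + (-5/4 + d/4) = -¼ + d/4)
I(W) = 6 (I(W) = 2 + 4 = 6)
I(q(1, 2))*8 = 6*8 = 48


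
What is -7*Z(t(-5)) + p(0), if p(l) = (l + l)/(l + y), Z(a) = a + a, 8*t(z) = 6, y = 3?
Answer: -21/2 ≈ -10.500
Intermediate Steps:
t(z) = ¾ (t(z) = (⅛)*6 = ¾)
Z(a) = 2*a
p(l) = 2*l/(3 + l) (p(l) = (l + l)/(l + 3) = (2*l)/(3 + l) = 2*l/(3 + l))
-7*Z(t(-5)) + p(0) = -14*3/4 + 2*0/(3 + 0) = -7*3/2 + 2*0/3 = -21/2 + 2*0*(⅓) = -21/2 + 0 = -21/2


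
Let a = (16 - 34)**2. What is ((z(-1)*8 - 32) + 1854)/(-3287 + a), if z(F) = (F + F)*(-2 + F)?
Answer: -1870/2963 ≈ -0.63112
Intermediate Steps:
z(F) = 2*F*(-2 + F) (z(F) = (2*F)*(-2 + F) = 2*F*(-2 + F))
a = 324 (a = (-18)**2 = 324)
((z(-1)*8 - 32) + 1854)/(-3287 + a) = (((2*(-1)*(-2 - 1))*8 - 32) + 1854)/(-3287 + 324) = (((2*(-1)*(-3))*8 - 32) + 1854)/(-2963) = ((6*8 - 32) + 1854)*(-1/2963) = ((48 - 32) + 1854)*(-1/2963) = (16 + 1854)*(-1/2963) = 1870*(-1/2963) = -1870/2963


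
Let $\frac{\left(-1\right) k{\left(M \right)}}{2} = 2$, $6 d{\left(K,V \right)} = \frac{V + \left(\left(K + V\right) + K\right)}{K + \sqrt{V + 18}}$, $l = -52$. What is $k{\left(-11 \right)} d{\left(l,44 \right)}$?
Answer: $- \frac{832}{3963} - \frac{16 \sqrt{62}}{3963} \approx -0.24173$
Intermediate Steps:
$d{\left(K,V \right)} = \frac{2 K + 2 V}{6 \left(K + \sqrt{18 + V}\right)}$ ($d{\left(K,V \right)} = \frac{\left(V + \left(\left(K + V\right) + K\right)\right) \frac{1}{K + \sqrt{V + 18}}}{6} = \frac{\left(V + \left(V + 2 K\right)\right) \frac{1}{K + \sqrt{18 + V}}}{6} = \frac{\left(2 K + 2 V\right) \frac{1}{K + \sqrt{18 + V}}}{6} = \frac{\frac{1}{K + \sqrt{18 + V}} \left(2 K + 2 V\right)}{6} = \frac{2 K + 2 V}{6 \left(K + \sqrt{18 + V}\right)}$)
$k{\left(M \right)} = -4$ ($k{\left(M \right)} = \left(-2\right) 2 = -4$)
$k{\left(-11 \right)} d{\left(l,44 \right)} = - 4 \frac{-52 + 44}{3 \left(-52 + \sqrt{18 + 44}\right)} = - 4 \cdot \frac{1}{3} \frac{1}{-52 + \sqrt{62}} \left(-8\right) = - 4 \left(- \frac{8}{3 \left(-52 + \sqrt{62}\right)}\right) = \frac{32}{3 \left(-52 + \sqrt{62}\right)}$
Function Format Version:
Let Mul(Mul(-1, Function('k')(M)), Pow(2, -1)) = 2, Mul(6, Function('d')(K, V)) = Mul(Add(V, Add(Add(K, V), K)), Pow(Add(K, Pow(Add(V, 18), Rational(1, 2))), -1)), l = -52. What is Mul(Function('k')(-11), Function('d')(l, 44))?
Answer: Add(Rational(-832, 3963), Mul(Rational(-16, 3963), Pow(62, Rational(1, 2)))) ≈ -0.24173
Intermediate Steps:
Function('d')(K, V) = Mul(Rational(1, 6), Pow(Add(K, Pow(Add(18, V), Rational(1, 2))), -1), Add(Mul(2, K), Mul(2, V))) (Function('d')(K, V) = Mul(Rational(1, 6), Mul(Add(V, Add(Add(K, V), K)), Pow(Add(K, Pow(Add(V, 18), Rational(1, 2))), -1))) = Mul(Rational(1, 6), Mul(Add(V, Add(V, Mul(2, K))), Pow(Add(K, Pow(Add(18, V), Rational(1, 2))), -1))) = Mul(Rational(1, 6), Mul(Add(Mul(2, K), Mul(2, V)), Pow(Add(K, Pow(Add(18, V), Rational(1, 2))), -1))) = Mul(Rational(1, 6), Mul(Pow(Add(K, Pow(Add(18, V), Rational(1, 2))), -1), Add(Mul(2, K), Mul(2, V)))) = Mul(Rational(1, 6), Pow(Add(K, Pow(Add(18, V), Rational(1, 2))), -1), Add(Mul(2, K), Mul(2, V))))
Function('k')(M) = -4 (Function('k')(M) = Mul(-2, 2) = -4)
Mul(Function('k')(-11), Function('d')(l, 44)) = Mul(-4, Mul(Rational(1, 3), Pow(Add(-52, Pow(Add(18, 44), Rational(1, 2))), -1), Add(-52, 44))) = Mul(-4, Mul(Rational(1, 3), Pow(Add(-52, Pow(62, Rational(1, 2))), -1), -8)) = Mul(-4, Mul(Rational(-8, 3), Pow(Add(-52, Pow(62, Rational(1, 2))), -1))) = Mul(Rational(32, 3), Pow(Add(-52, Pow(62, Rational(1, 2))), -1))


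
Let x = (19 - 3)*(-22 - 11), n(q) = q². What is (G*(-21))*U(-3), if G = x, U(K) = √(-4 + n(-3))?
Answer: 11088*√5 ≈ 24794.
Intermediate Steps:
U(K) = √5 (U(K) = √(-4 + (-3)²) = √(-4 + 9) = √5)
x = -528 (x = 16*(-33) = -528)
G = -528
(G*(-21))*U(-3) = (-528*(-21))*√5 = 11088*√5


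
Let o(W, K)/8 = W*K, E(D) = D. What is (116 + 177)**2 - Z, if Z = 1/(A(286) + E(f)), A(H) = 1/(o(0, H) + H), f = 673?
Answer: 16524129385/192479 ≈ 85849.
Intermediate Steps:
o(W, K) = 8*K*W (o(W, K) = 8*(W*K) = 8*(K*W) = 8*K*W)
A(H) = 1/H (A(H) = 1/(8*H*0 + H) = 1/(0 + H) = 1/H)
Z = 286/192479 (Z = 1/(1/286 + 673) = 1/(192479/286) = 286/192479 ≈ 0.0014859)
(116 + 177)**2 - Z = (116 + 177)**2 - 1*286/192479 = 293**2 - 286/192479 = 85849 - 286/192479 = 16524129385/192479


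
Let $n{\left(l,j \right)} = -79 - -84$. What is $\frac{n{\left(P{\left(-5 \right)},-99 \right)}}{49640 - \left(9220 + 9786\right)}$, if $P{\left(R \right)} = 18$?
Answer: $\frac{5}{30634} \approx 0.00016322$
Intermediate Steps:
$n{\left(l,j \right)} = 5$ ($n{\left(l,j \right)} = -79 + 84 = 5$)
$\frac{n{\left(P{\left(-5 \right)},-99 \right)}}{49640 - \left(9220 + 9786\right)} = \frac{5}{49640 - \left(9220 + 9786\right)} = \frac{5}{49640 - 19006} = \frac{5}{30634}$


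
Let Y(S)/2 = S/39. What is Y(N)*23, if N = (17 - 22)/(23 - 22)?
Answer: -230/39 ≈ -5.8974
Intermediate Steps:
N = -5 (N = -5/1 = -5*1 = -5)
Y(S) = 2*S/39 (Y(S) = 2*(S/39) = 2*S/39)
Y(N)*23 = ((2/39)*(-5))*23 = -10/39*23 = -230/39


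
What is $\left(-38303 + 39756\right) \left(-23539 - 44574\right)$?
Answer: $-98968189$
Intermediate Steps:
$\left(-38303 + 39756\right) \left(-23539 - 44574\right) = 1453 \left(-68113\right) = -98968189$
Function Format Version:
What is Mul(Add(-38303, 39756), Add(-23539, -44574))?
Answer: -98968189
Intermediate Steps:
Mul(Add(-38303, 39756), Add(-23539, -44574)) = Mul(1453, -68113) = -98968189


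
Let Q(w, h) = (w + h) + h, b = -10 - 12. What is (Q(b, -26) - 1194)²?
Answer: 1607824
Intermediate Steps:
b = -22
Q(w, h) = w + 2*h (Q(w, h) = (h + w) + h = w + 2*h)
(Q(b, -26) - 1194)² = ((-22 + 2*(-26)) - 1194)² = ((-22 - 52) - 1194)² = (-74 - 1194)² = (-1268)² = 1607824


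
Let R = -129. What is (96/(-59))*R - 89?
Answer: 7133/59 ≈ 120.90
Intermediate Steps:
(96/(-59))*R - 89 = (96/(-59))*(-129) - 89 = (96*(-1/59))*(-129) - 89 = -96/59*(-129) - 89 = 12384/59 - 89 = 7133/59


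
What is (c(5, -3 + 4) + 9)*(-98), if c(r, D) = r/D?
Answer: -1372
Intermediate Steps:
(c(5, -3 + 4) + 9)*(-98) = (5/(-3 + 4) + 9)*(-98) = (5/1 + 9)*(-98) = (5*1 + 9)*(-98) = (5 + 9)*(-98) = 14*(-98) = -1372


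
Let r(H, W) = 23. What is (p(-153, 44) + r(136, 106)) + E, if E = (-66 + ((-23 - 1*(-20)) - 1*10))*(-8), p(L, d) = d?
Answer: 699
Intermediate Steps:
E = 632 (E = (-66 + ((-23 + 20) - 10))*(-8) = (-66 + (-3 - 10))*(-8) = (-66 - 13)*(-8) = -79*(-8) = 632)
(p(-153, 44) + r(136, 106)) + E = (44 + 23) + 632 = 67 + 632 = 699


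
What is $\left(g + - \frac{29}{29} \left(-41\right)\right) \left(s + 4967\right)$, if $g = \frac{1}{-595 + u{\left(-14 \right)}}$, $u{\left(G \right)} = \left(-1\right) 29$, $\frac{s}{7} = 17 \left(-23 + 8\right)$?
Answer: $\frac{40702553}{312} \approx 1.3046 \cdot 10^{5}$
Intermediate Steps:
$s = -1785$ ($s = 7 \cdot 17 \left(-23 + 8\right) = 7 \cdot 17 \left(-15\right) = 7 \left(-255\right) = -1785$)
$u{\left(G \right)} = -29$
$g = - \frac{1}{624}$ ($g = \frac{1}{-595 - 29} = \frac{1}{-624} = - \frac{1}{624} \approx -0.0016026$)
$\left(g + - \frac{29}{29} \left(-41\right)\right) \left(s + 4967\right) = \left(- \frac{1}{624} + - \frac{29}{29} \left(-41\right)\right) \left(-1785 + 4967\right) = \left(- \frac{1}{624} + \left(-29\right) \frac{1}{29} \left(-41\right)\right) 3182 = \left(- \frac{1}{624} - -41\right) 3182 = \left(- \frac{1}{624} + 41\right) 3182 = \frac{25583}{624} \cdot 3182 = \frac{40702553}{312}$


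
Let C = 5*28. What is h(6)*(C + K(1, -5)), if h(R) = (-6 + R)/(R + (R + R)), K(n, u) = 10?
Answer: 0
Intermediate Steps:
C = 140
h(R) = (-6 + R)/(3*R) (h(R) = (-6 + R)/(R + 2*R) = (-6 + R)/((3*R)) = (-6 + R)*(1/(3*R)) = (-6 + R)/(3*R))
h(6)*(C + K(1, -5)) = ((⅓)*(-6 + 6)/6)*(140 + 10) = ((⅓)*(⅙)*0)*150 = 0*150 = 0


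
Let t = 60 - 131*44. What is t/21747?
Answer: -5704/21747 ≈ -0.26229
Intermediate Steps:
t = -5704 (t = 60 - 5764 = -5704)
t/21747 = -5704/21747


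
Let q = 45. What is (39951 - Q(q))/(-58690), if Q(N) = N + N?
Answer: -39861/58690 ≈ -0.67918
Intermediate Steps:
Q(N) = 2*N
(39951 - Q(q))/(-58690) = (39951 - 2*45)/(-58690) = (39951 - 1*90)*(-1/58690) = (39951 - 90)*(-1/58690) = 39861*(-1/58690) = -39861/58690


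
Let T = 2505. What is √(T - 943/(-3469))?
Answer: 2*√7537085893/3469 ≈ 50.053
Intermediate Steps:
√(T - 943/(-3469)) = √(2505 - 943/(-3469)) = √(2505 - 943*(-1/3469)) = √(2505 + 943/3469) = √(8690788/3469) = 2*√7537085893/3469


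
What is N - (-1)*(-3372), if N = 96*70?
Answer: 3348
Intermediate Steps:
N = 6720
N - (-1)*(-3372) = 6720 - (-1)*(-3372) = 6720 - 1*3372 = 6720 - 3372 = 3348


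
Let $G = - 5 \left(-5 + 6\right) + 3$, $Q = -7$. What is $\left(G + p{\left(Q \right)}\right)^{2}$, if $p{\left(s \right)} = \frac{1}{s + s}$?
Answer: $\frac{841}{196} \approx 4.2908$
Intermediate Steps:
$p{\left(s \right)} = \frac{1}{2 s}$
$G = -2$ ($G = \left(-5\right) 1 + 3 = -5 + 3 = -2$)
$\left(G + p{\left(Q \right)}\right)^{2} = \left(-2 + \frac{1}{2 \left(-7\right)}\right)^{2} = \left(-2 + \frac{1}{2} \left(- \frac{1}{7}\right)\right)^{2} = \left(-2 - \frac{1}{14}\right)^{2} = \left(- \frac{29}{14}\right)^{2} = \frac{841}{196}$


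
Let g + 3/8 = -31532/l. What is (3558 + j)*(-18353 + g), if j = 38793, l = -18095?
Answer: -112508917368459/144760 ≈ -7.7721e+8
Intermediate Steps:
g = 197971/144760 (g = -3/8 - 31532/(-18095) = -3/8 - 31532*(-1/18095) = -3/8 + 31532/18095 = 197971/144760 ≈ 1.3676)
(3558 + j)*(-18353 + g) = (3558 + 38793)*(-18353 + 197971/144760) = 42351*(-2656582309/144760) = -112508917368459/144760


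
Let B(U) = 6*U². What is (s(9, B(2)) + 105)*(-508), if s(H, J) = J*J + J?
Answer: -358140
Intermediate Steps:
s(H, J) = J + J² (s(H, J) = J² + J = J + J²)
(s(9, B(2)) + 105)*(-508) = ((6*2²)*(1 + 6*2²) + 105)*(-508) = ((6*4)*(1 + 6*4) + 105)*(-508) = (24*(1 + 24) + 105)*(-508) = (24*25 + 105)*(-508) = (600 + 105)*(-508) = 705*(-508) = -358140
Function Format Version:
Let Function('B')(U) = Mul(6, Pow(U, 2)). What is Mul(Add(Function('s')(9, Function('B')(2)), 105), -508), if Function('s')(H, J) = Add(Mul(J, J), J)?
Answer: -358140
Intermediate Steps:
Function('s')(H, J) = Add(J, Pow(J, 2)) (Function('s')(H, J) = Add(Pow(J, 2), J) = Add(J, Pow(J, 2)))
Mul(Add(Function('s')(9, Function('B')(2)), 105), -508) = Mul(Add(Mul(Mul(6, Pow(2, 2)), Add(1, Mul(6, Pow(2, 2)))), 105), -508) = Mul(Add(Mul(Mul(6, 4), Add(1, Mul(6, 4))), 105), -508) = Mul(Add(Mul(24, Add(1, 24)), 105), -508) = Mul(Add(Mul(24, 25), 105), -508) = Mul(Add(600, 105), -508) = Mul(705, -508) = -358140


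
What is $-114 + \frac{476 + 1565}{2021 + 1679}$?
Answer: $- \frac{419759}{3700} \approx -113.45$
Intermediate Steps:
$-114 + \frac{476 + 1565}{2021 + 1679} = -114 + \frac{2041}{3700} = - \frac{419759}{3700}$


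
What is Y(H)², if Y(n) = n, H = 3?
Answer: 9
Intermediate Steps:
Y(H)² = 3² = 9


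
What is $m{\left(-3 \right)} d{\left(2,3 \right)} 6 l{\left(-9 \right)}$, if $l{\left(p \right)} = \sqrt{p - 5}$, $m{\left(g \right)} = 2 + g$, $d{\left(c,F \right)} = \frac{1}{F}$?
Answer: $- 2 i \sqrt{14} \approx - 7.4833 i$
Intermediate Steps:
$l{\left(p \right)} = \sqrt{-5 + p}$
$m{\left(-3 \right)} d{\left(2,3 \right)} 6 l{\left(-9 \right)} = \left(2 - 3\right) \frac{1}{3} \cdot 6 \sqrt{-5 - 9} = - \frac{6}{3} \sqrt{-14} = \left(-1\right) 2 i \sqrt{14} = - 2 i \sqrt{14}$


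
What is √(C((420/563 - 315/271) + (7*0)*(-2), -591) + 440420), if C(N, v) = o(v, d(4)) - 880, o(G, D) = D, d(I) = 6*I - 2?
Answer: √439562 ≈ 663.00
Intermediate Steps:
d(I) = -2 + 6*I
C(N, v) = -858 (C(N, v) = (-2 + 6*4) - 880 = (-2 + 24) - 880 = 22 - 880 = -858)
√(C((420/563 - 315/271) + (7*0)*(-2), -591) + 440420) = √(-858 + 440420) = √439562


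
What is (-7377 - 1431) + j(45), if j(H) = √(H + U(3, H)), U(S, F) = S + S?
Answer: -8808 + √51 ≈ -8800.9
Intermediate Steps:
U(S, F) = 2*S
j(H) = √(6 + H) (j(H) = √(H + 2*3) = √(H + 6) = √(6 + H))
(-7377 - 1431) + j(45) = (-7377 - 1431) + √(6 + 45) = -8808 + √51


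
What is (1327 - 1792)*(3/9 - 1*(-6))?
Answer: -2945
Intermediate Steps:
(1327 - 1792)*(3/9 - 1*(-6)) = -465*(3*(⅑) + 6) = -465*(⅓ + 6) = -465*19/3 = -2945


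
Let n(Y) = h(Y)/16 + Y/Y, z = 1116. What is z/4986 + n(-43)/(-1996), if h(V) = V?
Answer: 1987511/8846272 ≈ 0.22467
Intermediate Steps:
n(Y) = 1 + Y/16 (n(Y) = Y/16 + Y/Y = Y*(1/16) + 1 = Y/16 + 1 = 1 + Y/16)
z/4986 + n(-43)/(-1996) = 1116/4986 + (1 + (1/16)*(-43))/(-1996) = 1116*(1/4986) + (1 - 43/16)*(-1/1996) = 62/277 - 27/16*(-1/1996) = 62/277 + 27/31936 = 1987511/8846272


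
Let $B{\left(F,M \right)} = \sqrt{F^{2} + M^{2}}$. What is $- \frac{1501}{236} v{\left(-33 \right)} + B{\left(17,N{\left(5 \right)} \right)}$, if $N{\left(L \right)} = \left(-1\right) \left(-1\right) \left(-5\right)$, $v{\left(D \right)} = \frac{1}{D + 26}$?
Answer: $\frac{1501}{1652} + \sqrt{314} \approx 18.629$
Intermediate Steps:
$v{\left(D \right)} = \frac{1}{26 + D}$
$N{\left(L \right)} = -5$ ($N{\left(L \right)} = 1 \left(-5\right) = -5$)
$- \frac{1501}{236} v{\left(-33 \right)} + B{\left(17,N{\left(5 \right)} \right)} = \frac{\left(-1501\right) \frac{1}{236}}{26 - 33} + \sqrt{17^{2} + \left(-5\right)^{2}} = \frac{\left(-1501\right) \frac{1}{236}}{-7} + \sqrt{289 + 25} = \left(- \frac{1501}{236}\right) \left(- \frac{1}{7}\right) + \sqrt{314} = \frac{1501}{1652} + \sqrt{314}$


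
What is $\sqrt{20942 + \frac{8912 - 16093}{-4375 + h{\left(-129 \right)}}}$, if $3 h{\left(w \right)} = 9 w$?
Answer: $\frac{\sqrt{474928474570}}{4762} \approx 144.72$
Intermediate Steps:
$h{\left(w \right)} = 3 w$ ($h{\left(w \right)} = \frac{9 w}{3} = 3 w$)
$\sqrt{20942 + \frac{8912 - 16093}{-4375 + h{\left(-129 \right)}}} = \sqrt{20942 + \frac{8912 - 16093}{-4375 + 3 \left(-129\right)}} = \sqrt{20942 - \frac{7181}{-4375 - 387}} = \sqrt{20942 - \frac{7181}{-4762}} = \sqrt{20942 - - \frac{7181}{4762}} = \sqrt{20942 + \frac{7181}{4762}} = \sqrt{\frac{99732985}{4762}} = \frac{\sqrt{474928474570}}{4762}$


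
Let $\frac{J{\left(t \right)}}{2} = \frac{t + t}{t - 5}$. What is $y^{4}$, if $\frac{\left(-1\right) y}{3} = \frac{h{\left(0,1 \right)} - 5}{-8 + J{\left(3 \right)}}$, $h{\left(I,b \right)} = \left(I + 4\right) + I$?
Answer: $\frac{81}{38416} \approx 0.0021085$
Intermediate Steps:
$h{\left(I,b \right)} = 4 + 2 I$ ($h{\left(I,b \right)} = \left(4 + I\right) + I = 4 + 2 I$)
$J{\left(t \right)} = \frac{4 t}{-5 + t}$ ($J{\left(t \right)} = 2 \frac{t + t}{t - 5} = 2 \frac{2 t}{-5 + t} = \frac{4 t}{-5 + t}$)
$y = - \frac{3}{14}$ ($y = - 3 \frac{\left(4 + 2 \cdot 0\right) - 5}{-8 + 4 \cdot 3 \frac{1}{-5 + 3}} = - 3 \frac{\left(4 + 0\right) - 5}{-8 + 4 \cdot 3 \frac{1}{-2}} = - 3 \frac{4 - 5}{-8 + 4 \cdot 3 \left(- \frac{1}{2}\right)} = - 3 \left(- \frac{1}{-8 - 6}\right) = - 3 \left(- \frac{1}{-14}\right) = - 3 \left(\left(-1\right) \left(- \frac{1}{14}\right)\right) = \left(-3\right) \frac{1}{14} = - \frac{3}{14} \approx -0.21429$)
$y^{4} = \left(- \frac{3}{14}\right)^{4} = \frac{81}{38416}$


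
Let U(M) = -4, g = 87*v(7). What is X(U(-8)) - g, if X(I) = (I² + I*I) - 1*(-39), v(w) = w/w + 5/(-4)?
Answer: 371/4 ≈ 92.750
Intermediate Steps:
v(w) = -¼ (v(w) = 1 + 5*(-¼) = 1 - 5/4 = -¼)
g = -87/4 (g = 87*(-¼) = -87/4 ≈ -21.750)
X(I) = 39 + 2*I² (X(I) = (I² + I²) + 39 = 2*I² + 39 = 39 + 2*I²)
X(U(-8)) - g = (39 + 2*(-4)²) - 1*(-87/4) = (39 + 2*16) + 87/4 = (39 + 32) + 87/4 = 71 + 87/4 = 371/4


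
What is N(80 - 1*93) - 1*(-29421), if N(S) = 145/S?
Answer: 382328/13 ≈ 29410.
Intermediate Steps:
N(80 - 1*93) - 1*(-29421) = 145/(80 - 1*93) - 1*(-29421) = 145/(80 - 93) + 29421 = 145/(-13) + 29421 = 145*(-1/13) + 29421 = -145/13 + 29421 = 382328/13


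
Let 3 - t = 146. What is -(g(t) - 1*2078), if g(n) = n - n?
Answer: 2078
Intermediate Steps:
t = -143 (t = 3 - 1*146 = 3 - 146 = -143)
g(n) = 0
-(g(t) - 1*2078) = -(0 - 1*2078) = -(0 - 2078) = -1*(-2078) = 2078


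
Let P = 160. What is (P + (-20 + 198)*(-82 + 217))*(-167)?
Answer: -4039730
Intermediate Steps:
(P + (-20 + 198)*(-82 + 217))*(-167) = (160 + (-20 + 198)*(-82 + 217))*(-167) = (160 + 178*135)*(-167) = (160 + 24030)*(-167) = 24190*(-167) = -4039730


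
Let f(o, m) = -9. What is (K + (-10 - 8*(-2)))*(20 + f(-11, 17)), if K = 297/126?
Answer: 1287/14 ≈ 91.929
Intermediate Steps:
K = 33/14 (K = 297*(1/126) = 33/14 ≈ 2.3571)
(K + (-10 - 8*(-2)))*(20 + f(-11, 17)) = (33/14 + (-10 - 8*(-2)))*(20 - 9) = (33/14 + (-10 + 16))*11 = (33/14 + 6)*11 = (117/14)*11 = 1287/14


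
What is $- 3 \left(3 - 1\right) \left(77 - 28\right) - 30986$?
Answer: $-31280$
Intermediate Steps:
$- 3 \left(3 - 1\right) \left(77 - 28\right) - 30986 = \left(-3\right) 2 \cdot 49 - 30986 = \left(-6\right) 49 - 30986 = -294 - 30986 = -31280$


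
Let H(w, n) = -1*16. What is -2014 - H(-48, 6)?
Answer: -1998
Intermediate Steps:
H(w, n) = -16
-2014 - H(-48, 6) = -2014 - 1*(-16) = -2014 + 16 = -1998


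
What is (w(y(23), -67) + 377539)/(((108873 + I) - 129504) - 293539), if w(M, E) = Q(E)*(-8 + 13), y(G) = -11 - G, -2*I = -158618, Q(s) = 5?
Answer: -34324/21351 ≈ -1.6076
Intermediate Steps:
I = 79309 (I = -1/2*(-158618) = 79309)
w(M, E) = 25 (w(M, E) = 5*(-8 + 13) = 5*5 = 25)
(w(y(23), -67) + 377539)/(((108873 + I) - 129504) - 293539) = (25 + 377539)/(((108873 + 79309) - 129504) - 293539) = 377564/((188182 - 129504) - 293539) = 377564/(58678 - 293539) = 377564/(-234861) = 377564*(-1/234861) = -34324/21351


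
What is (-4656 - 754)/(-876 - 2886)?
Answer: 2705/1881 ≈ 1.4381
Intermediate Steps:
(-4656 - 754)/(-876 - 2886) = -5410/(-3762) = -5410*(-1/3762) = 2705/1881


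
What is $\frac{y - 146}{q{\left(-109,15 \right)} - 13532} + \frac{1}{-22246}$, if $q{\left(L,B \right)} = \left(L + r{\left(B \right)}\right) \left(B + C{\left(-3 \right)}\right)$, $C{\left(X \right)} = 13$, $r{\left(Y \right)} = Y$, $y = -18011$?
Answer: $\frac{201952229}{179792172} \approx 1.1233$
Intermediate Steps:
$q{\left(L,B \right)} = \left(13 + B\right) \left(B + L\right)$ ($q{\left(L,B \right)} = \left(L + B\right) \left(B + 13\right) = \left(B + L\right) \left(13 + B\right) = \left(13 + B\right) \left(B + L\right)$)
$\frac{y - 146}{q{\left(-109,15 \right)} - 13532} + \frac{1}{-22246} = \frac{-18011 - 146}{\left(15^{2} + 13 \cdot 15 + 13 \left(-109\right) + 15 \left(-109\right)\right) - 13532} + \frac{1}{-22246} = - \frac{18157}{\left(225 + 195 - 1417 - 1635\right) - 13532} - \frac{1}{22246} = - \frac{18157}{-2632 - 13532} - \frac{1}{22246} = - \frac{18157}{-16164} - \frac{1}{22246} = \left(-18157\right) \left(- \frac{1}{16164}\right) - \frac{1}{22246} = \frac{18157}{16164} - \frac{1}{22246} = \frac{201952229}{179792172}$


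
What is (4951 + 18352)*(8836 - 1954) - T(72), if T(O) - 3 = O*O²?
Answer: 159997995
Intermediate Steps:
T(O) = 3 + O³ (T(O) = 3 + O*O² = 3 + O³)
(4951 + 18352)*(8836 - 1954) - T(72) = (4951 + 18352)*(8836 - 1954) - (3 + 72³) = 23303*6882 - (3 + 373248) = 160371246 - 1*373251 = 160371246 - 373251 = 159997995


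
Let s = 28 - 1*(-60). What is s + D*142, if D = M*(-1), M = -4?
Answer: 656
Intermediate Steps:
s = 88 (s = 28 + 60 = 88)
D = 4 (D = -4*(-1) = 4)
s + D*142 = 88 + 4*142 = 88 + 568 = 656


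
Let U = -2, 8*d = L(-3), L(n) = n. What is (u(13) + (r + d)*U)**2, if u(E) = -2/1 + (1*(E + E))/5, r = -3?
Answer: 39601/400 ≈ 99.002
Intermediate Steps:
d = -3/8 (d = (1/8)*(-3) = -3/8 ≈ -0.37500)
u(E) = -2 + 2*E/5 (u(E) = -2*1 + (1*(2*E))*(1/5) = -2 + (2*E)*(1/5) = -2 + 2*E/5)
(u(13) + (r + d)*U)**2 = ((-2 + (2/5)*13) + (-3 - 3/8)*(-2))**2 = ((-2 + 26/5) - 27/8*(-2))**2 = (16/5 + 27/4)**2 = (199/20)**2 = 39601/400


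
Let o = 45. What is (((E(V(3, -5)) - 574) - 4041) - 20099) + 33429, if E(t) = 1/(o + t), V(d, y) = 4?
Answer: 427036/49 ≈ 8715.0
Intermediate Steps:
E(t) = 1/(45 + t)
(((E(V(3, -5)) - 574) - 4041) - 20099) + 33429 = (((1/(45 + 4) - 574) - 4041) - 20099) + 33429 = (((1/49 - 574) - 4041) - 20099) + 33429 = ((-28125/49 - 4041) - 20099) + 33429 = (-226134/49 - 20099) + 33429 = -1210985/49 + 33429 = 427036/49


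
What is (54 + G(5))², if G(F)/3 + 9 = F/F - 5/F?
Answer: 729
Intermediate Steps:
G(F) = -24 - 15/F (G(F) = -27 + 3*(F/F - 5/F) = -27 + 3*(1 - 5/F) = -27 + (3 - 15/F) = -24 - 15/F)
(54 + G(5))² = (54 + (-24 - 15/5))² = (54 + (-24 - 15*⅕))² = (54 + (-24 - 3))² = (54 - 27)² = 27² = 729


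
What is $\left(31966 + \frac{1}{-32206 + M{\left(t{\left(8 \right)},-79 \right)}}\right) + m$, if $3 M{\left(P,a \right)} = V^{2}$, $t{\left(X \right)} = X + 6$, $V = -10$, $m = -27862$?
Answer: $\frac{396109869}{96518} \approx 4104.0$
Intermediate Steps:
$t{\left(X \right)} = 6 + X$
$M{\left(P,a \right)} = \frac{100}{3}$ ($M{\left(P,a \right)} = \frac{\left(-10\right)^{2}}{3} = \frac{1}{3} \cdot 100 = \frac{100}{3}$)
$\left(31966 + \frac{1}{-32206 + M{\left(t{\left(8 \right)},-79 \right)}}\right) + m = \left(31966 + \frac{1}{-32206 + \frac{100}{3}}\right) - 27862 = \left(31966 + \frac{1}{- \frac{96518}{3}}\right) - 27862 = \left(31966 - \frac{3}{96518}\right) - 27862 = \frac{3085294385}{96518} - 27862 = \frac{396109869}{96518}$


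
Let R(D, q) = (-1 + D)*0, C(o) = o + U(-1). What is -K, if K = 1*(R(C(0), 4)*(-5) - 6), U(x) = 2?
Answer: 6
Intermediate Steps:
C(o) = 2 + o (C(o) = o + 2 = 2 + o)
R(D, q) = 0
K = -6 (K = 1*(0*(-5) - 6) = 1*(0 - 6) = 1*(-6) = -6)
-K = -1*(-6) = 6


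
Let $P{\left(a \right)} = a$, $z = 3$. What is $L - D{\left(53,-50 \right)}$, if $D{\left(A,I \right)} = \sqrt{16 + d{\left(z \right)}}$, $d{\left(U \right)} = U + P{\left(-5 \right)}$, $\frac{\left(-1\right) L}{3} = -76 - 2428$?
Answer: $7512 - \sqrt{14} \approx 7508.3$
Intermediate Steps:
$L = 7512$ ($L = - 3 \left(-76 - 2428\right) = \left(-3\right) \left(-2504\right) = 7512$)
$d{\left(U \right)} = -5 + U$ ($d{\left(U \right)} = U - 5 = -5 + U$)
$D{\left(A,I \right)} = \sqrt{14}$ ($D{\left(A,I \right)} = \sqrt{16 + \left(-5 + 3\right)} = \sqrt{16 - 2} = \sqrt{14}$)
$L - D{\left(53,-50 \right)} = 7512 - \sqrt{14}$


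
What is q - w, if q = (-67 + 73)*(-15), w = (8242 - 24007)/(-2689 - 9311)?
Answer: -73051/800 ≈ -91.314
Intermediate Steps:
w = 1051/800 (w = -15765/(-12000) = -15765*(-1/12000) = 1051/800 ≈ 1.3137)
q = -90 (q = 6*(-15) = -90)
q - w = -90 - 1*1051/800 = -90 - 1051/800 = -73051/800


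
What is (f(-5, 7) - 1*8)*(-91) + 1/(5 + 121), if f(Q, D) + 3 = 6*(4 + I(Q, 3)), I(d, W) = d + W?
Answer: -11465/126 ≈ -90.992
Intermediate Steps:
I(d, W) = W + d
f(Q, D) = 39 + 6*Q (f(Q, D) = -3 + 6*(4 + (3 + Q)) = -3 + 6*(7 + Q) = -3 + (42 + 6*Q) = 39 + 6*Q)
(f(-5, 7) - 1*8)*(-91) + 1/(5 + 121) = ((39 + 6*(-5)) - 1*8)*(-91) + 1/(5 + 121) = ((39 - 30) - 8)*(-91) + 1/126 = (9 - 8)*(-91) + 1/126 = 1*(-91) + 1/126 = -91 + 1/126 = -11465/126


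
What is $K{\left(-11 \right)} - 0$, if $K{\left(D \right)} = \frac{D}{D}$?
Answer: $1$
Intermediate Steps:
$K{\left(D \right)} = 1$
$K{\left(-11 \right)} - 0 = 1 - 0 = 1 + \left(6 - 6\right) = 1 + 0 = 1$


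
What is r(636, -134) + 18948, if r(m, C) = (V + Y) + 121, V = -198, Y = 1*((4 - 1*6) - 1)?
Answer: 18868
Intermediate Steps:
Y = -3 (Y = 1*((4 - 6) - 1) = 1*(-2 - 1) = 1*(-3) = -3)
r(m, C) = -80 (r(m, C) = (-198 - 3) + 121 = -201 + 121 = -80)
r(636, -134) + 18948 = -80 + 18948 = 18868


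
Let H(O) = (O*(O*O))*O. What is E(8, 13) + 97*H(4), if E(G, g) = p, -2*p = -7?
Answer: 49671/2 ≈ 24836.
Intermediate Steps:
p = 7/2 (p = -½*(-7) = 7/2 ≈ 3.5000)
E(G, g) = 7/2
H(O) = O⁴ (H(O) = (O*O²)*O = O³*O = O⁴)
E(8, 13) + 97*H(4) = 7/2 + 97*4⁴ = 7/2 + 97*256 = 7/2 + 24832 = 49671/2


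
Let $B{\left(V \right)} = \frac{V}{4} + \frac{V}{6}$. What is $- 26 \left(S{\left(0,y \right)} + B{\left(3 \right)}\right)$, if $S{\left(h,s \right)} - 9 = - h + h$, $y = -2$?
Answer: $- \frac{533}{2} \approx -266.5$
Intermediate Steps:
$B{\left(V \right)} = \frac{5 V}{12}$ ($B{\left(V \right)} = V \frac{1}{4} + V \frac{1}{6} = \frac{V}{4} + \frac{V}{6} = \frac{5 V}{12}$)
$S{\left(h,s \right)} = 9$ ($S{\left(h,s \right)} = 9 + \left(- h + h\right) = 9 + 0 = 9$)
$- 26 \left(S{\left(0,y \right)} + B{\left(3 \right)}\right) = - 26 \left(9 + \frac{5}{12} \cdot 3\right) = - 26 \left(9 + \frac{5}{4}\right) = \left(-26\right) \frac{41}{4} = - \frac{533}{2}$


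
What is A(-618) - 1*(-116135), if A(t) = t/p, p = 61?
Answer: 7083617/61 ≈ 1.1612e+5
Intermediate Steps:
A(t) = t/61
A(-618) - 1*(-116135) = (1/61)*(-618) - 1*(-116135) = -618/61 + 116135 = 7083617/61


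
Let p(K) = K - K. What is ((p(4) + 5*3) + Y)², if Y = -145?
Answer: 16900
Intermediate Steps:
p(K) = 0
((p(4) + 5*3) + Y)² = ((0 + 5*3) - 145)² = ((0 + 15) - 145)² = (15 - 145)² = (-130)² = 16900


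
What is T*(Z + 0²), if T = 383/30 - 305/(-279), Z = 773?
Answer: 29891137/2790 ≈ 10714.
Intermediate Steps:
T = 38669/2790 (T = 383*(1/30) - 305*(-1/279) = 383/30 + 305/279 = 38669/2790 ≈ 13.860)
T*(Z + 0²) = 38669*(773 + 0²)/2790 = 38669*(773 + 0)/2790 = (38669/2790)*773 = 29891137/2790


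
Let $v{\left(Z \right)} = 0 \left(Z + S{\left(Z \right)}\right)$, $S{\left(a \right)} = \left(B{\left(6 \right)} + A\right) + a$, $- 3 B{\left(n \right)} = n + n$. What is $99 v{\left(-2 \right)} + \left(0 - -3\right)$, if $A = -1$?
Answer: $3$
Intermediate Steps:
$B{\left(n \right)} = - \frac{2 n}{3}$ ($B{\left(n \right)} = - \frac{n + n}{3} = - \frac{2 n}{3}$)
$S{\left(a \right)} = -5 + a$ ($S{\left(a \right)} = \left(\left(- \frac{2}{3}\right) 6 - 1\right) + a = \left(-4 - 1\right) + a = -5 + a$)
$v{\left(Z \right)} = 0$ ($v{\left(Z \right)} = 0 \left(Z + \left(-5 + Z\right)\right) = 0 \left(-5 + 2 Z\right) = 0$)
$99 v{\left(-2 \right)} + \left(0 - -3\right) = 99 \cdot 0 + \left(0 - -3\right) = 0 + \left(0 + 3\right) = 0 + 3 = 3$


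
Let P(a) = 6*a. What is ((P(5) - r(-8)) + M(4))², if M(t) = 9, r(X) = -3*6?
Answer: 3249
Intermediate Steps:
r(X) = -18
((P(5) - r(-8)) + M(4))² = ((6*5 - 1*(-18)) + 9)² = ((30 + 18) + 9)² = (48 + 9)² = 57² = 3249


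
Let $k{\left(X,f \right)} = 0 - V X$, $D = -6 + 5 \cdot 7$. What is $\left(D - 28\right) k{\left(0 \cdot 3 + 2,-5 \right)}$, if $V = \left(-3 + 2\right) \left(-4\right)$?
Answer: $-8$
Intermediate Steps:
$V = 4$ ($V = \left(-1\right) \left(-4\right) = 4$)
$D = 29$ ($D = -6 + 35 = 29$)
$k{\left(X,f \right)} = - 4 X$ ($k{\left(X,f \right)} = 0 - 4 X = - 4 X$)
$\left(D - 28\right) k{\left(0 \cdot 3 + 2,-5 \right)} = \left(29 - 28\right) \left(- 4 \left(0 \cdot 3 + 2\right)\right) = 1 \left(- 4 \left(0 + 2\right)\right) = 1 \left(\left(-4\right) 2\right) = 1 \left(-8\right) = -8$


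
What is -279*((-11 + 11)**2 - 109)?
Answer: 30411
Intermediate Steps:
-279*((-11 + 11)**2 - 109) = -279*(0**2 - 109) = -279*(0 - 109) = -279*(-109) = 30411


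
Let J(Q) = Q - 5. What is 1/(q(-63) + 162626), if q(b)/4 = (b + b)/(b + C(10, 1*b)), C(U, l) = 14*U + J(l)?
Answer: 1/162570 ≈ 6.1512e-6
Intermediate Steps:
J(Q) = -5 + Q
C(U, l) = -5 + l + 14*U (C(U, l) = 14*U + (-5 + l) = -5 + l + 14*U)
q(b) = 8*b/(135 + 2*b) (q(b) = 4*((b + b)/(b + (-5 + 1*b + 14*10))) = 4*((2*b)/(b + (-5 + b + 140))) = 4*((2*b)/(b + (135 + b))) = 4*((2*b)/(135 + 2*b)) = 4*(2*b/(135 + 2*b)) = 8*b/(135 + 2*b))
1/(q(-63) + 162626) = 1/(8*(-63)/(135 + 2*(-63)) + 162626) = 1/(8*(-63)/(135 - 126) + 162626) = 1/(8*(-63)/9 + 162626) = 1/(8*(-63)*(1/9) + 162626) = 1/(-56 + 162626) = 1/162570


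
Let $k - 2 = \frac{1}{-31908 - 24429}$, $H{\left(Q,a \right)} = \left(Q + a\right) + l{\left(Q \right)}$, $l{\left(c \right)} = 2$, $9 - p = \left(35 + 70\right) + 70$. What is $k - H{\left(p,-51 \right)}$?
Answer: $\frac{12225128}{56337} \approx 217.0$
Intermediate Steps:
$p = -166$ ($p = 9 - \left(\left(35 + 70\right) + 70\right) = 9 - \left(105 + 70\right) = 9 - 175 = -166$)
$H{\left(Q,a \right)} = 2 + Q + a$ ($H{\left(Q,a \right)} = \left(Q + a\right) + 2 = 2 + Q + a$)
$k = \frac{112673}{56337}$ ($k = 2 + \frac{1}{-31908 - 24429} = 2 + \frac{1}{-56337} = 2 - \frac{1}{56337} = \frac{112673}{56337} \approx 2.0$)
$k - H{\left(p,-51 \right)} = \frac{112673}{56337} - \left(2 - 166 - 51\right) = \frac{112673}{56337} - -215 = \frac{112673}{56337} + 215 = \frac{12225128}{56337}$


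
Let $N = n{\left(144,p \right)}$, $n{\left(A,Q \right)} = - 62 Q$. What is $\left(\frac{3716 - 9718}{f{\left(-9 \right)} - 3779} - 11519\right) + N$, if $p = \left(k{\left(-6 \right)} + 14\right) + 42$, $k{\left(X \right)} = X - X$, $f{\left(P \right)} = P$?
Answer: $- \frac{28389953}{1894} \approx -14989.0$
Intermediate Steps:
$k{\left(X \right)} = 0$
$p = 56$ ($p = \left(0 + 14\right) + 42 = 14 + 42 = 56$)
$N = -3472$ ($N = \left(-62\right) 56 = -3472$)
$\left(\frac{3716 - 9718}{f{\left(-9 \right)} - 3779} - 11519\right) + N = \left(\frac{3716 - 9718}{-9 - 3779} - 11519\right) - 3472 = \left(- \frac{6002}{-3788} - 11519\right) - 3472 = \left(\left(-6002\right) \left(- \frac{1}{3788}\right) - 11519\right) - 3472 = \left(\frac{3001}{1894} - 11519\right) - 3472 = - \frac{21813985}{1894} - 3472 = - \frac{28389953}{1894}$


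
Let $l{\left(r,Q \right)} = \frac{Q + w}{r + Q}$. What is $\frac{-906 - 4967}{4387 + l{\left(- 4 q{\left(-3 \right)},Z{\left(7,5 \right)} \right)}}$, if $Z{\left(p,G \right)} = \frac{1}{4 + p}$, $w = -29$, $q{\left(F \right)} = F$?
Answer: $- \frac{781109}{583153} \approx -1.3395$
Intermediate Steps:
$l{\left(r,Q \right)} = \frac{-29 + Q}{Q + r}$ ($l{\left(r,Q \right)} = \frac{Q - 29}{r + Q} = \frac{-29 + Q}{Q + r}$)
$\frac{-906 - 4967}{4387 + l{\left(- 4 q{\left(-3 \right)},Z{\left(7,5 \right)} \right)}} = \frac{-906 - 4967}{4387 + \frac{-29 + \frac{1}{4 + 7}}{\frac{1}{4 + 7} - -12}} = - \frac{5873}{4387 + \frac{-29 + \frac{1}{11}}{\frac{1}{11} + 12}} = - \frac{5873}{4387 + \frac{1}{\frac{133}{11}} \left(- \frac{318}{11}\right)} = - \frac{5873}{4387 + \frac{11}{133} \left(- \frac{318}{11}\right)} = - \frac{5873}{4387 - \frac{318}{133}} = - \frac{5873}{\frac{583153}{133}} = \left(-5873\right) \frac{133}{583153} = - \frac{781109}{583153}$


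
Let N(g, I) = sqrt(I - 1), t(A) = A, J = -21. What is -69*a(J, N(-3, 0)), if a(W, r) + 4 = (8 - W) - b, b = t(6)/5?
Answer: -8211/5 ≈ -1642.2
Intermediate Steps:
N(g, I) = sqrt(-1 + I)
b = 6/5 ≈ 1.2000
a(W, r) = 14/5 - W (a(W, r) = -4 + ((8 - W) - 1*6/5) = -4 + ((8 - W) - 6/5) = -4 + (34/5 - W) = 14/5 - W)
-69*a(J, N(-3, 0)) = -69*(14/5 - 1*(-21)) = -69*(14/5 + 21) = -69*119/5 = -8211/5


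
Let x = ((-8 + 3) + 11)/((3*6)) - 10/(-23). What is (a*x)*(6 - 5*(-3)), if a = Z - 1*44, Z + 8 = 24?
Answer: -10388/23 ≈ -451.65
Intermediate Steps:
Z = 16 (Z = -8 + 24 = 16)
a = -28 (a = 16 - 1*44 = 16 - 44 = -28)
x = 53/69 (x = (-5 + 11)/18 - 10*(-1/23) = 6*(1/18) + 10/23 = ⅓ + 10/23 = 53/69 ≈ 0.76812)
(a*x)*(6 - 5*(-3)) = (-28*53/69)*(6 - 5*(-3)) = -1484*(6 + 15)/69 = -1484/69*21 = -10388/23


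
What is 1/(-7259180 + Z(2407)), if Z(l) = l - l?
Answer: -1/7259180 ≈ -1.3776e-7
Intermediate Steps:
Z(l) = 0
1/(-7259180 + Z(2407)) = 1/(-7259180 + 0) = 1/(-7259180) = -1/7259180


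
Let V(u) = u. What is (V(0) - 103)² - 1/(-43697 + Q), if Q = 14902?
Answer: 305486156/28795 ≈ 10609.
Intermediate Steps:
(V(0) - 103)² - 1/(-43697 + Q) = (0 - 103)² - 1/(-43697 + 14902) = (-103)² - 1/(-28795) = 10609 - 1*(-1/28795) = 10609 + 1/28795 = 305486156/28795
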